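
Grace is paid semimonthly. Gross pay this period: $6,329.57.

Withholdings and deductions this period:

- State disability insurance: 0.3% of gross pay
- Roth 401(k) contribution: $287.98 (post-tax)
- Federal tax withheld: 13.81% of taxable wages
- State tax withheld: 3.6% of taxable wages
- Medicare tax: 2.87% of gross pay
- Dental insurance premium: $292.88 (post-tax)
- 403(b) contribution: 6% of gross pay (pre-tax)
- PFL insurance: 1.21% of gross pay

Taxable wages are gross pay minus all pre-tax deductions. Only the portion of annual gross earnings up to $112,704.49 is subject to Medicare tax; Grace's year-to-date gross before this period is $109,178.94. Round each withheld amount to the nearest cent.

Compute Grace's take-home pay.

403(b) contribution: $6,329.57 × 0.06 = $379.77
Taxable wages = $6,329.57 − $379.77 = $5,949.80
State tax withheld: $5,949.80 × 0.036 = $214.19
Federal tax withheld: $5,949.80 × 0.1381 = $821.67
PFL insurance: $6,329.57 × 0.0121 = $76.59
Medicare tax: only $112,704.49 − $109,178.94 = $3,525.55 of this check is subject → $3,525.55 × 0.0287 = $101.18
State disability insurance: $6,329.57 × 0.003 = $18.99
Roth 401(k) contribution: $287.98
Dental insurance premium: $292.88
Total deductions = $379.77 + $214.19 + $821.67 + $76.59 + $101.18 + $18.99 + $287.98 + $292.88 = $2,193.25
Net pay = $6,329.57 − $2,193.25 = $4,136.32

$4,136.32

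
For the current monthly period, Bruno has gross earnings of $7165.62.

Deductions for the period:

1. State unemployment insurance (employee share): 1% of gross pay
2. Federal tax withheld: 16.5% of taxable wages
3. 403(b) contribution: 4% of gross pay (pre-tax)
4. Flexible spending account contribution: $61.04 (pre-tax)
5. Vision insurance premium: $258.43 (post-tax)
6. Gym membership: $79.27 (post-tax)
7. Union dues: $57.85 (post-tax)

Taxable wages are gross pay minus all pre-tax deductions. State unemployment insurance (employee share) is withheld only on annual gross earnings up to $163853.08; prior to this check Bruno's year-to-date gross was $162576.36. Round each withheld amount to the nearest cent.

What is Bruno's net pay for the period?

403(b) contribution: $7165.62 × 0.04 = $286.62
Flexible spending account contribution: $61.04
Pre-tax total = $286.62 + $61.04 = $347.66
Taxable wages = $7165.62 − $347.66 = $6817.96
Federal tax withheld: $6817.96 × 0.165 = $1124.96
State unemployment insurance (employee share): only $163853.08 − $162576.36 = $1276.72 of this check is subject → $1276.72 × 0.01 = $12.77
Union dues: $57.85
Vision insurance premium: $258.43
Gym membership: $79.27
Total deductions = $286.62 + $61.04 + $1124.96 + $12.77 + $57.85 + $258.43 + $79.27 = $1880.94
Net pay = $7165.62 − $1880.94 = $5284.68

$5284.68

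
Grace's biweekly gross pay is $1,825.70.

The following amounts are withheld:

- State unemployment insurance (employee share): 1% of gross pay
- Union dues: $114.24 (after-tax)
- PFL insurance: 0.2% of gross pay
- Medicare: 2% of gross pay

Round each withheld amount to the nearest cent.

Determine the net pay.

$1,653.04

State unemployment insurance (employee share): $1,825.70 × 0.01 = $18.26
Medicare: $1,825.70 × 0.02 = $36.51
PFL insurance: $1,825.70 × 0.002 = $3.65
Union dues: $114.24
Total deductions = $18.26 + $36.51 + $3.65 + $114.24 = $172.66
Net pay = $1,825.70 − $172.66 = $1,653.04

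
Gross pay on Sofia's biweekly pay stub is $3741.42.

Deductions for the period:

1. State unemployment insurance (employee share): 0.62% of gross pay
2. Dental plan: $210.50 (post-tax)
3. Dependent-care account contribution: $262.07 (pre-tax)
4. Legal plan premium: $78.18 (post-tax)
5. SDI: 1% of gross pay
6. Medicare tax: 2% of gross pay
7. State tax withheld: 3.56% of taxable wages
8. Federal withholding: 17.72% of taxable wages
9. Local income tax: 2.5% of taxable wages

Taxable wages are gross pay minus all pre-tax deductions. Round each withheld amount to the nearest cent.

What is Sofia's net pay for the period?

$2227.85

Dependent-care account contribution: $262.07
Taxable wages = $3741.42 − $262.07 = $3479.35
State tax withheld: $3479.35 × 0.0356 = $123.86
Federal withholding: $3479.35 × 0.1772 = $616.54
Local income tax: $3479.35 × 0.025 = $86.98
State unemployment insurance (employee share): $3741.42 × 0.0062 = $23.20
Medicare tax: $3741.42 × 0.02 = $74.83
SDI: $3741.42 × 0.01 = $37.41
Dental plan: $210.50
Legal plan premium: $78.18
Total deductions = $262.07 + $123.86 + $616.54 + $86.98 + $23.20 + $74.83 + $37.41 + $210.50 + $78.18 = $1513.57
Net pay = $3741.42 − $1513.57 = $2227.85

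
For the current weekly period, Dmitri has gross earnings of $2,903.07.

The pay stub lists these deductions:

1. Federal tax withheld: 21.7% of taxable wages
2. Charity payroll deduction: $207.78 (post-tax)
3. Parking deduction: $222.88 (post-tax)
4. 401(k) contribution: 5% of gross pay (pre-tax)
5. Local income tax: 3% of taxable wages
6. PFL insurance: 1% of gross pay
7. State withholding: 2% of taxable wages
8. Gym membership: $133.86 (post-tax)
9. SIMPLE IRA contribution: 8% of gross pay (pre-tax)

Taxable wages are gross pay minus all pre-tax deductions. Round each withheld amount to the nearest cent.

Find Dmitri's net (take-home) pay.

401(k) contribution: $2,903.07 × 0.05 = $145.15
SIMPLE IRA contribution: $2,903.07 × 0.08 = $232.25
Pre-tax total = $145.15 + $232.25 = $377.40
Taxable wages = $2,903.07 − $377.40 = $2,525.67
Local income tax: $2,525.67 × 0.03 = $75.77
Federal tax withheld: $2,525.67 × 0.217 = $548.07
State withholding: $2,525.67 × 0.02 = $50.51
PFL insurance: $2,903.07 × 0.01 = $29.03
Gym membership: $133.86
Charity payroll deduction: $207.78
Parking deduction: $222.88
Total deductions = $145.15 + $232.25 + $75.77 + $548.07 + $50.51 + $29.03 + $133.86 + $207.78 + $222.88 = $1,645.30
Net pay = $2,903.07 − $1,645.30 = $1,257.77

$1,257.77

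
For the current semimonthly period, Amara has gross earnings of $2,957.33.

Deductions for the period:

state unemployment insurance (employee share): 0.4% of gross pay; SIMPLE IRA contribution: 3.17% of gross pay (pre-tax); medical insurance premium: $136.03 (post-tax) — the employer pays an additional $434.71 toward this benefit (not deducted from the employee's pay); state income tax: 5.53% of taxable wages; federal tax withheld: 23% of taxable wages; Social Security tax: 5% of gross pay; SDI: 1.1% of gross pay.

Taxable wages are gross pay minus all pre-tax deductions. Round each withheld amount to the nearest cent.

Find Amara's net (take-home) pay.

$1,718.34

SIMPLE IRA contribution: $2,957.33 × 0.0317 = $93.75
Taxable wages = $2,957.33 − $93.75 = $2,863.58
Federal tax withheld: $2,863.58 × 0.23 = $658.62
State income tax: $2,863.58 × 0.0553 = $158.36
Social Security tax: $2,957.33 × 0.05 = $147.87
State unemployment insurance (employee share): $2,957.33 × 0.004 = $11.83
SDI: $2,957.33 × 0.011 = $32.53
Medical insurance premium: $136.03
(Employer's $434.71 toward medical insurance premium is not withheld from the employee.)
Total deductions = $93.75 + $658.62 + $158.36 + $147.87 + $11.83 + $32.53 + $136.03 = $1,238.99
Net pay = $2,957.33 − $1,238.99 = $1,718.34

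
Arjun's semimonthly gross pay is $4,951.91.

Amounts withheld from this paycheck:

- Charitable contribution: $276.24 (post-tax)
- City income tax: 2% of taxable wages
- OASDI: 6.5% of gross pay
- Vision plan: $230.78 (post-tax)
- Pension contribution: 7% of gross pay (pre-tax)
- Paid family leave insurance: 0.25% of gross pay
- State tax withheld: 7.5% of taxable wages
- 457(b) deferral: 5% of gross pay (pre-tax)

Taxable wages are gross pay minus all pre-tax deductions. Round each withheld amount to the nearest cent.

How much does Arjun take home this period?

$3,102.43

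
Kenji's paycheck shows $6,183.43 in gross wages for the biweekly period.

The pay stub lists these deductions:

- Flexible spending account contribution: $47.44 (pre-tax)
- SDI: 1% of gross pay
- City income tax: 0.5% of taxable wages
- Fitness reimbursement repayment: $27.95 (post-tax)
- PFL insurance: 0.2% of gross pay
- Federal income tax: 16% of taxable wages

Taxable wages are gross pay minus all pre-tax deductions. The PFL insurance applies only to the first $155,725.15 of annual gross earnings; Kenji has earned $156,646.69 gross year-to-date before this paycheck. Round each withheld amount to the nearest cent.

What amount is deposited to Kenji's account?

Flexible spending account contribution: $47.44
Taxable wages = $6,183.43 − $47.44 = $6,135.99
Federal income tax: $6,135.99 × 0.16 = $981.76
City income tax: $6,135.99 × 0.005 = $30.68
PFL insurance: annual cap $155,725.15 already reached (YTD $156,646.69), so $0.00
SDI: $6,183.43 × 0.01 = $61.83
Fitness reimbursement repayment: $27.95
Total deductions = $47.44 + $981.76 + $30.68 + $0.00 + $61.83 + $27.95 = $1,149.66
Net pay = $6,183.43 − $1,149.66 = $5,033.77

$5,033.77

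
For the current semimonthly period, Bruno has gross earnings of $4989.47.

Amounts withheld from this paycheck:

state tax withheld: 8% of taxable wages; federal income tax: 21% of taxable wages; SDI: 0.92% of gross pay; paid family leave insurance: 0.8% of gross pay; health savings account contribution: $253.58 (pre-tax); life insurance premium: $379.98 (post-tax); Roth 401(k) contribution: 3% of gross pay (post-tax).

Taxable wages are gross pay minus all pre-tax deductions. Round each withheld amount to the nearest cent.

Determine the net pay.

$2747.00

Health savings account contribution: $253.58
Taxable wages = $4989.47 − $253.58 = $4735.89
Federal income tax: $4735.89 × 0.21 = $994.54
State tax withheld: $4735.89 × 0.08 = $378.87
Paid family leave insurance: $4989.47 × 0.008 = $39.92
SDI: $4989.47 × 0.0092 = $45.90
Roth 401(k) contribution: $4989.47 × 0.03 = $149.68
Life insurance premium: $379.98
Total deductions = $253.58 + $994.54 + $378.87 + $39.92 + $45.90 + $149.68 + $379.98 = $2242.47
Net pay = $4989.47 − $2242.47 = $2747.00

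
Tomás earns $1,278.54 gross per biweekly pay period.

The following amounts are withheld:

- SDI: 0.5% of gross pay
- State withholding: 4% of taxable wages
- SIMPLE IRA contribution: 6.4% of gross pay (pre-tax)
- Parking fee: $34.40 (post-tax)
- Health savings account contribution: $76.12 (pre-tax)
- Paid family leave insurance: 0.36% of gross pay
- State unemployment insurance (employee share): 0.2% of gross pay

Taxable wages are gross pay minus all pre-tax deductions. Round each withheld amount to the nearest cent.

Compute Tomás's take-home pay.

$1,027.82

SIMPLE IRA contribution: $1,278.54 × 0.064 = $81.83
Health savings account contribution: $76.12
Pre-tax total = $81.83 + $76.12 = $157.95
Taxable wages = $1,278.54 − $157.95 = $1,120.59
State withholding: $1,120.59 × 0.04 = $44.82
Paid family leave insurance: $1,278.54 × 0.0036 = $4.60
SDI: $1,278.54 × 0.005 = $6.39
State unemployment insurance (employee share): $1,278.54 × 0.002 = $2.56
Parking fee: $34.40
Total deductions = $81.83 + $76.12 + $44.82 + $4.60 + $6.39 + $2.56 + $34.40 = $250.72
Net pay = $1,278.54 − $250.72 = $1,027.82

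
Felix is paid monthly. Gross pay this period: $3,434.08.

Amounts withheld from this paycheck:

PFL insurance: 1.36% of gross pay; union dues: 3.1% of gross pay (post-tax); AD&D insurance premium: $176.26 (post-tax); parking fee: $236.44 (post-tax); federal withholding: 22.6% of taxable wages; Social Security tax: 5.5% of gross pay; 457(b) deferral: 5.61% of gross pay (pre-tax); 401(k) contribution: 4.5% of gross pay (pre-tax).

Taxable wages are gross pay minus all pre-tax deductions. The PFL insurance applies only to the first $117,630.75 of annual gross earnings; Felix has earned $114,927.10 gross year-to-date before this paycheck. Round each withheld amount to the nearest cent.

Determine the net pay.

$1,644.46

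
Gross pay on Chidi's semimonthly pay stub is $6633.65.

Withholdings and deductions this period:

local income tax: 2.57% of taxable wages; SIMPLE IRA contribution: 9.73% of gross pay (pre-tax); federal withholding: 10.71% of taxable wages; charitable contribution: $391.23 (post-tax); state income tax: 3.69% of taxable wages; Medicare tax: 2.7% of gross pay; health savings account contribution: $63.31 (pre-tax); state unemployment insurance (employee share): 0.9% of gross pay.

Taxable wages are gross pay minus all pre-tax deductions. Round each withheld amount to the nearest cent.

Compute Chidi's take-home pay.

SIMPLE IRA contribution: $6633.65 × 0.0973 = $645.45
Health savings account contribution: $63.31
Pre-tax total = $645.45 + $63.31 = $708.76
Taxable wages = $6633.65 − $708.76 = $5924.89
Federal withholding: $5924.89 × 0.1071 = $634.56
Local income tax: $5924.89 × 0.0257 = $152.27
State income tax: $5924.89 × 0.0369 = $218.63
Medicare tax: $6633.65 × 0.027 = $179.11
State unemployment insurance (employee share): $6633.65 × 0.009 = $59.70
Charitable contribution: $391.23
Total deductions = $645.45 + $63.31 + $634.56 + $152.27 + $218.63 + $179.11 + $59.70 + $391.23 = $2344.26
Net pay = $6633.65 − $2344.26 = $4289.39

$4289.39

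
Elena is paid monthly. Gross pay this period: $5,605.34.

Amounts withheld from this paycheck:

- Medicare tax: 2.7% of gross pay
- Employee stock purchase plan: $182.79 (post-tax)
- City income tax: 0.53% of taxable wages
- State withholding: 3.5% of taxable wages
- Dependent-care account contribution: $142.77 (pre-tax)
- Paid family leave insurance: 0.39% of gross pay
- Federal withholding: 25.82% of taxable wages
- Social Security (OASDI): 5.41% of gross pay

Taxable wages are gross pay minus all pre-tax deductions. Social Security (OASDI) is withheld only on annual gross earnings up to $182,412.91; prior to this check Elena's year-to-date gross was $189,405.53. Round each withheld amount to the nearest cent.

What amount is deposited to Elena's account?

Dependent-care account contribution: $142.77
Taxable wages = $5,605.34 − $142.77 = $5,462.57
State withholding: $5,462.57 × 0.035 = $191.19
Federal withholding: $5,462.57 × 0.2582 = $1,410.44
City income tax: $5,462.57 × 0.0053 = $28.95
Paid family leave insurance: $5,605.34 × 0.0039 = $21.86
Medicare tax: $5,605.34 × 0.027 = $151.34
Social Security (OASDI): annual cap $182,412.91 already reached (YTD $189,405.53), so $0.00
Employee stock purchase plan: $182.79
Total deductions = $142.77 + $191.19 + $1,410.44 + $28.95 + $21.86 + $151.34 + $0.00 + $182.79 = $2,129.34
Net pay = $5,605.34 − $2,129.34 = $3,476.00

$3,476.00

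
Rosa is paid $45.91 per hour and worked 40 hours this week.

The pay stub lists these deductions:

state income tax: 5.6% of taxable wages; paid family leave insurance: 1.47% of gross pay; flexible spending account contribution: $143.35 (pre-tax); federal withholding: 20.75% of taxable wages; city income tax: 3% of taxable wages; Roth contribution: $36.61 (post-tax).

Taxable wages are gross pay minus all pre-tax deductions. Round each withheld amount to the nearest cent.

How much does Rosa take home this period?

$1,132.53

Gross pay: 40 × $45.91 = $1,836.40
Flexible spending account contribution: $143.35
Taxable wages = $1,836.40 − $143.35 = $1,693.05
Federal withholding: $1,693.05 × 0.2075 = $351.31
State income tax: $1,693.05 × 0.056 = $94.81
City income tax: $1,693.05 × 0.03 = $50.79
Paid family leave insurance: $1,836.40 × 0.0147 = $27.00
Roth contribution: $36.61
Total deductions = $143.35 + $351.31 + $94.81 + $50.79 + $27.00 + $36.61 = $703.87
Net pay = $1,836.40 − $703.87 = $1,132.53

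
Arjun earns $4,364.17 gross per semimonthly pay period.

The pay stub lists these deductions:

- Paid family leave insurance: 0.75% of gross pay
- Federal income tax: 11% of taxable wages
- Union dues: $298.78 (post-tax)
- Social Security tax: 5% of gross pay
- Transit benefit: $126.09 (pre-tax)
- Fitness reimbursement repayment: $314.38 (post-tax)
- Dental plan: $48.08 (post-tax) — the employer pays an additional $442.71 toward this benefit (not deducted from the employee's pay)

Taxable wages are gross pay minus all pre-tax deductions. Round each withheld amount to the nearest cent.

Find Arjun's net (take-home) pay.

Transit benefit: $126.09
Taxable wages = $4,364.17 − $126.09 = $4,238.08
Federal income tax: $4,238.08 × 0.11 = $466.19
Paid family leave insurance: $4,364.17 × 0.0075 = $32.73
Social Security tax: $4,364.17 × 0.05 = $218.21
Union dues: $298.78
Dental plan: $48.08
Fitness reimbursement repayment: $314.38
(Employer's $442.71 toward dental plan is not withheld from the employee.)
Total deductions = $126.09 + $466.19 + $32.73 + $218.21 + $298.78 + $48.08 + $314.38 = $1,504.46
Net pay = $4,364.17 − $1,504.46 = $2,859.71

$2,859.71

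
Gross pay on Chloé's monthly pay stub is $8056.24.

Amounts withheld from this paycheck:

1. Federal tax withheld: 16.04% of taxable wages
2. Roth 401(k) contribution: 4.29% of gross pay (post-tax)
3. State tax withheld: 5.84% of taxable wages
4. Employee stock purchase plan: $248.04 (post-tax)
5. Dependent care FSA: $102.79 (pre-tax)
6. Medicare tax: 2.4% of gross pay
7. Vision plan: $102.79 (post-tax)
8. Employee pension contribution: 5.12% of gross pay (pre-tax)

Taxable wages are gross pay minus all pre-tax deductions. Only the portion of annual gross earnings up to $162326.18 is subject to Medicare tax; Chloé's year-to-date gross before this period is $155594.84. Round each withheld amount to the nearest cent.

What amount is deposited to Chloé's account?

$5033.02

Employee pension contribution: $8056.24 × 0.0512 = $412.48
Dependent care FSA: $102.79
Pre-tax total = $412.48 + $102.79 = $515.27
Taxable wages = $8056.24 − $515.27 = $7540.97
Federal tax withheld: $7540.97 × 0.1604 = $1209.57
State tax withheld: $7540.97 × 0.0584 = $440.39
Medicare tax: only $162326.18 − $155594.84 = $6731.34 of this check is subject → $6731.34 × 0.024 = $161.55
Vision plan: $102.79
Roth 401(k) contribution: $8056.24 × 0.0429 = $345.61
Employee stock purchase plan: $248.04
Total deductions = $412.48 + $102.79 + $1209.57 + $440.39 + $161.55 + $102.79 + $345.61 + $248.04 = $3023.22
Net pay = $8056.24 − $3023.22 = $5033.02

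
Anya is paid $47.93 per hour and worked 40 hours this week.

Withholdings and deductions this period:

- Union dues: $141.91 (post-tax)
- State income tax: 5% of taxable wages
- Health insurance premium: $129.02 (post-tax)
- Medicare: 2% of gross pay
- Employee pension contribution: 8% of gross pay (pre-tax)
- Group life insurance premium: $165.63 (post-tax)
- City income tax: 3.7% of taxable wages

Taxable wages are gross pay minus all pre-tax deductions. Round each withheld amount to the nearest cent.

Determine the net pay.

$1135.47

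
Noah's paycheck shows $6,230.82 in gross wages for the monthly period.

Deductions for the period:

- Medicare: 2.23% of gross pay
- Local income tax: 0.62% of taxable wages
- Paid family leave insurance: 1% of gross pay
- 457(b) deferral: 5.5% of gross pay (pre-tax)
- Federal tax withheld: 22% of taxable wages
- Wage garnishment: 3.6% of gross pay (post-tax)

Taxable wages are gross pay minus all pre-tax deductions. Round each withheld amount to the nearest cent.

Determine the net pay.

$4,130.65

457(b) deferral: $6,230.82 × 0.055 = $342.70
Taxable wages = $6,230.82 − $342.70 = $5,888.12
Federal tax withheld: $5,888.12 × 0.22 = $1,295.39
Local income tax: $5,888.12 × 0.0062 = $36.51
Medicare: $6,230.82 × 0.0223 = $138.95
Paid family leave insurance: $6,230.82 × 0.01 = $62.31
Wage garnishment: $6,230.82 × 0.036 = $224.31
Total deductions = $342.70 + $1,295.39 + $36.51 + $138.95 + $62.31 + $224.31 = $2,100.17
Net pay = $6,230.82 − $2,100.17 = $4,130.65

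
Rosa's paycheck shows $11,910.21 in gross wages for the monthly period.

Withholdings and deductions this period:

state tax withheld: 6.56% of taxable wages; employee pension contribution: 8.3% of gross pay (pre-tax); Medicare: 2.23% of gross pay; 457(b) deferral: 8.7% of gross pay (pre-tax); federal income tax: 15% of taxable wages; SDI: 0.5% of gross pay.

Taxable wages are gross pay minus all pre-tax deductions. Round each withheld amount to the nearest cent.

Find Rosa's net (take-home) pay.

$7,429.01

457(b) deferral: $11,910.21 × 0.087 = $1,036.19
Employee pension contribution: $11,910.21 × 0.083 = $988.55
Pre-tax total = $1,036.19 + $988.55 = $2,024.74
Taxable wages = $11,910.21 − $2,024.74 = $9,885.47
State tax withheld: $9,885.47 × 0.0656 = $648.49
Federal income tax: $9,885.47 × 0.15 = $1,482.82
Medicare: $11,910.21 × 0.0223 = $265.60
SDI: $11,910.21 × 0.005 = $59.55
Total deductions = $1,036.19 + $988.55 + $648.49 + $1,482.82 + $265.60 + $59.55 = $4,481.20
Net pay = $11,910.21 − $4,481.20 = $7,429.01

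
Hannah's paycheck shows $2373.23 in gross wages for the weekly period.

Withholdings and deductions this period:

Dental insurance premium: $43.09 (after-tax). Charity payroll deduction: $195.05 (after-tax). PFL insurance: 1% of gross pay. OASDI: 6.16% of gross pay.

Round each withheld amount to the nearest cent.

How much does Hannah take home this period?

OASDI: $2373.23 × 0.0616 = $146.19
PFL insurance: $2373.23 × 0.01 = $23.73
Dental insurance premium: $43.09
Charity payroll deduction: $195.05
Total deductions = $146.19 + $23.73 + $43.09 + $195.05 = $408.06
Net pay = $2373.23 − $408.06 = $1965.17

$1965.17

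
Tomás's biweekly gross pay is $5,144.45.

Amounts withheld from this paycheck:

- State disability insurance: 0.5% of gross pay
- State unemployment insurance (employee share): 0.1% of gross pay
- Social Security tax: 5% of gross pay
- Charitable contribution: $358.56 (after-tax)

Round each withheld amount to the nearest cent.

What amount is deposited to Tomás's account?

State disability insurance: $5,144.45 × 0.005 = $25.72
Social Security tax: $5,144.45 × 0.05 = $257.22
State unemployment insurance (employee share): $5,144.45 × 0.001 = $5.14
Charitable contribution: $358.56
Total deductions = $25.72 + $257.22 + $5.14 + $358.56 = $646.64
Net pay = $5,144.45 − $646.64 = $4,497.81

$4,497.81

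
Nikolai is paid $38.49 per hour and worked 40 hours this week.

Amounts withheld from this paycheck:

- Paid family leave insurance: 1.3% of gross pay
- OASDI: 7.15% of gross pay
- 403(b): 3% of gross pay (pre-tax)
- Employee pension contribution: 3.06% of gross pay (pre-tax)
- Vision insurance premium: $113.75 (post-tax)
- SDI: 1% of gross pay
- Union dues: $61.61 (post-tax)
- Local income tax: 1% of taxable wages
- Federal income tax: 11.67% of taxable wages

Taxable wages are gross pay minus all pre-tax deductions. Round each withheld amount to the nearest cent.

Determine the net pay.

Gross pay: 40 × $38.49 = $1539.60
Employee pension contribution: $1539.60 × 0.0306 = $47.11
403(b): $1539.60 × 0.03 = $46.19
Pre-tax total = $47.11 + $46.19 = $93.30
Taxable wages = $1539.60 − $93.30 = $1446.30
Federal income tax: $1446.30 × 0.1167 = $168.78
Local income tax: $1446.30 × 0.01 = $14.46
OASDI: $1539.60 × 0.0715 = $110.08
SDI: $1539.60 × 0.01 = $15.40
Paid family leave insurance: $1539.60 × 0.013 = $20.01
Vision insurance premium: $113.75
Union dues: $61.61
Total deductions = $47.11 + $46.19 + $168.78 + $14.46 + $110.08 + $15.40 + $20.01 + $113.75 + $61.61 = $597.39
Net pay = $1539.60 − $597.39 = $942.21

$942.21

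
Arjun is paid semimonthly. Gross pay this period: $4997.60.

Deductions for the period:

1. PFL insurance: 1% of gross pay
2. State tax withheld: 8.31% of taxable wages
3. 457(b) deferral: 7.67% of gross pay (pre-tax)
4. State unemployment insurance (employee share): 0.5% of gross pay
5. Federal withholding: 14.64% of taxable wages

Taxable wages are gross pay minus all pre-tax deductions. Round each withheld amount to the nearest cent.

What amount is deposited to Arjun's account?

457(b) deferral: $4997.60 × 0.0767 = $383.32
Taxable wages = $4997.60 − $383.32 = $4614.28
Federal withholding: $4614.28 × 0.1464 = $675.53
State tax withheld: $4614.28 × 0.0831 = $383.45
State unemployment insurance (employee share): $4997.60 × 0.005 = $24.99
PFL insurance: $4997.60 × 0.01 = $49.98
Total deductions = $383.32 + $675.53 + $383.45 + $24.99 + $49.98 = $1517.27
Net pay = $4997.60 − $1517.27 = $3480.33

$3480.33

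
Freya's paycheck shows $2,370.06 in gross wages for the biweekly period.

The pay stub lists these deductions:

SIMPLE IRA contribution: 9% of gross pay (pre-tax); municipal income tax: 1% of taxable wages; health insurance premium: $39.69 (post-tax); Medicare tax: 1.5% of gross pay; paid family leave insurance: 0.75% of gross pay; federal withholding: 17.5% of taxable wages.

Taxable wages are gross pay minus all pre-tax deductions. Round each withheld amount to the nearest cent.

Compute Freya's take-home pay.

$1,664.73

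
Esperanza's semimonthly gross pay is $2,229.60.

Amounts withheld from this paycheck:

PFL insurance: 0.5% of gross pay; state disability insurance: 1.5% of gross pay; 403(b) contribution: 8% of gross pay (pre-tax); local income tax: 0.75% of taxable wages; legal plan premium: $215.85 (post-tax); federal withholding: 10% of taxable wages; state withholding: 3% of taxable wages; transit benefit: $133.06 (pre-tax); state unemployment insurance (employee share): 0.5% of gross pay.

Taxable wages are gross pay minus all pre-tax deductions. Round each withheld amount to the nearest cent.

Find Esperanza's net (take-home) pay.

403(b) contribution: $2,229.60 × 0.08 = $178.37
Transit benefit: $133.06
Pre-tax total = $178.37 + $133.06 = $311.43
Taxable wages = $2,229.60 − $311.43 = $1,918.17
State withholding: $1,918.17 × 0.03 = $57.55
Local income tax: $1,918.17 × 0.0075 = $14.39
Federal withholding: $1,918.17 × 0.1 = $191.82
State disability insurance: $2,229.60 × 0.015 = $33.44
PFL insurance: $2,229.60 × 0.005 = $11.15
State unemployment insurance (employee share): $2,229.60 × 0.005 = $11.15
Legal plan premium: $215.85
Total deductions = $178.37 + $133.06 + $57.55 + $14.39 + $191.82 + $33.44 + $11.15 + $11.15 + $215.85 = $846.78
Net pay = $2,229.60 − $846.78 = $1,382.82

$1,382.82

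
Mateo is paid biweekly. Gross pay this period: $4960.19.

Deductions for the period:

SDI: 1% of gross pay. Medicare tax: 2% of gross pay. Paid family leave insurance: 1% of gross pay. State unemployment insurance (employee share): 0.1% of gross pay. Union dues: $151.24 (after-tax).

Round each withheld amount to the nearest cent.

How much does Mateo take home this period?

$4605.59

SDI: $4960.19 × 0.01 = $49.60
Paid family leave insurance: $4960.19 × 0.01 = $49.60
State unemployment insurance (employee share): $4960.19 × 0.001 = $4.96
Medicare tax: $4960.19 × 0.02 = $99.20
Union dues: $151.24
Total deductions = $49.60 + $49.60 + $4.96 + $99.20 + $151.24 = $354.60
Net pay = $4960.19 − $354.60 = $4605.59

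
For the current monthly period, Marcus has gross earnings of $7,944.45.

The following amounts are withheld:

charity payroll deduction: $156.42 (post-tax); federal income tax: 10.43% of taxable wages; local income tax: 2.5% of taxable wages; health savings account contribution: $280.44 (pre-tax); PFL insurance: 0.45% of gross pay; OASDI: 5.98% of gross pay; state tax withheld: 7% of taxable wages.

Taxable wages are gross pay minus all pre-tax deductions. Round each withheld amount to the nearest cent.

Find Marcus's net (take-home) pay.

$5,469.32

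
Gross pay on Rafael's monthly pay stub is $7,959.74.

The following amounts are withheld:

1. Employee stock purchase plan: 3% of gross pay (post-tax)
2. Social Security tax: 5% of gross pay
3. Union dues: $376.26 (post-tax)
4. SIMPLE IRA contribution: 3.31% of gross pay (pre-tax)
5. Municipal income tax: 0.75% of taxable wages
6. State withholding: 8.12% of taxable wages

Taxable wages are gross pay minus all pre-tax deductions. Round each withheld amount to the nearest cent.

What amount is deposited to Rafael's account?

$6,000.57

SIMPLE IRA contribution: $7,959.74 × 0.0331 = $263.47
Taxable wages = $7,959.74 − $263.47 = $7,696.27
State withholding: $7,696.27 × 0.0812 = $624.94
Municipal income tax: $7,696.27 × 0.0075 = $57.72
Social Security tax: $7,959.74 × 0.05 = $397.99
Employee stock purchase plan: $7,959.74 × 0.03 = $238.79
Union dues: $376.26
Total deductions = $263.47 + $624.94 + $57.72 + $397.99 + $238.79 + $376.26 = $1,959.17
Net pay = $7,959.74 − $1,959.17 = $6,000.57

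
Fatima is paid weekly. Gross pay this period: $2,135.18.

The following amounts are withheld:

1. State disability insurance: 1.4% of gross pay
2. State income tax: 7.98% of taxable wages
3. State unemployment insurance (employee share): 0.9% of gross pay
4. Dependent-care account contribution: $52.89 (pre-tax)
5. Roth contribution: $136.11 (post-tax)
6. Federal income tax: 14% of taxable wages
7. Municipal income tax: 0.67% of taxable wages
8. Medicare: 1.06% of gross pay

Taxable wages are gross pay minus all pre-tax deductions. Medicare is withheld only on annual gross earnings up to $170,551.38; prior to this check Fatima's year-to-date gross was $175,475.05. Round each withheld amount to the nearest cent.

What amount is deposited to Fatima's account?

Dependent-care account contribution: $52.89
Taxable wages = $2,135.18 − $52.89 = $2,082.29
Federal income tax: $2,082.29 × 0.14 = $291.52
State income tax: $2,082.29 × 0.0798 = $166.17
Municipal income tax: $2,082.29 × 0.0067 = $13.95
State disability insurance: $2,135.18 × 0.014 = $29.89
State unemployment insurance (employee share): $2,135.18 × 0.009 = $19.22
Medicare: annual cap $170,551.38 already reached (YTD $175,475.05), so $0.00
Roth contribution: $136.11
Total deductions = $52.89 + $291.52 + $166.17 + $13.95 + $29.89 + $19.22 + $0.00 + $136.11 = $709.75
Net pay = $2,135.18 − $709.75 = $1,425.43

$1,425.43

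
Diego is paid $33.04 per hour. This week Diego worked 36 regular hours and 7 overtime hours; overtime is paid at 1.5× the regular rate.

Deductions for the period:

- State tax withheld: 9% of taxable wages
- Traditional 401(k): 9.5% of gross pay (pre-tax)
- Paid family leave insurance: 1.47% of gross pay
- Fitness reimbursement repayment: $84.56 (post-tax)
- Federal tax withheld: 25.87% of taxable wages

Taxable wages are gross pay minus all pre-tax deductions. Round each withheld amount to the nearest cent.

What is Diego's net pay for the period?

$798.43

Regular pay: 36 × $33.04 = $1,189.44
Overtime pay: 7 × $33.04 × 1.5 = $346.92
Gross pay = $1,189.44 + $346.92 = $1,536.36
Traditional 401(k): $1,536.36 × 0.095 = $145.95
Taxable wages = $1,536.36 − $145.95 = $1,390.41
State tax withheld: $1,390.41 × 0.09 = $125.14
Federal tax withheld: $1,390.41 × 0.2587 = $359.70
Paid family leave insurance: $1,536.36 × 0.0147 = $22.58
Fitness reimbursement repayment: $84.56
Total deductions = $145.95 + $125.14 + $359.70 + $22.58 + $84.56 = $737.93
Net pay = $1,536.36 − $737.93 = $798.43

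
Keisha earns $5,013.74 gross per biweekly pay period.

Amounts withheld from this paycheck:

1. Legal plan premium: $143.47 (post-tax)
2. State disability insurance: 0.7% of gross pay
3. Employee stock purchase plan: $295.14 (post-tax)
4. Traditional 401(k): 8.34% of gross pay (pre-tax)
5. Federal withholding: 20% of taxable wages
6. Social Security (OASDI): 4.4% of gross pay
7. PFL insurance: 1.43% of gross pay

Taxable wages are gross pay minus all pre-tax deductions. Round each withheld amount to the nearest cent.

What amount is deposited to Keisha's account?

$2,910.46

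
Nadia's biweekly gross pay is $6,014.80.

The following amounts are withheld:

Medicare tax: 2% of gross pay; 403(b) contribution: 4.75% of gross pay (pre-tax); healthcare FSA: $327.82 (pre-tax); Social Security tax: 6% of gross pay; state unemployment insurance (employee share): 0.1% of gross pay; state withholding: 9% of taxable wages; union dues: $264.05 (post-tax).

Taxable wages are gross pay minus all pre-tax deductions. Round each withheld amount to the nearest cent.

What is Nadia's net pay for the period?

403(b) contribution: $6,014.80 × 0.0475 = $285.70
Healthcare FSA: $327.82
Pre-tax total = $285.70 + $327.82 = $613.52
Taxable wages = $6,014.80 − $613.52 = $5,401.28
State withholding: $5,401.28 × 0.09 = $486.12
Social Security tax: $6,014.80 × 0.06 = $360.89
Medicare tax: $6,014.80 × 0.02 = $120.30
State unemployment insurance (employee share): $6,014.80 × 0.001 = $6.01
Union dues: $264.05
Total deductions = $285.70 + $327.82 + $486.12 + $360.89 + $120.30 + $6.01 + $264.05 = $1,850.89
Net pay = $6,014.80 − $1,850.89 = $4,163.91

$4,163.91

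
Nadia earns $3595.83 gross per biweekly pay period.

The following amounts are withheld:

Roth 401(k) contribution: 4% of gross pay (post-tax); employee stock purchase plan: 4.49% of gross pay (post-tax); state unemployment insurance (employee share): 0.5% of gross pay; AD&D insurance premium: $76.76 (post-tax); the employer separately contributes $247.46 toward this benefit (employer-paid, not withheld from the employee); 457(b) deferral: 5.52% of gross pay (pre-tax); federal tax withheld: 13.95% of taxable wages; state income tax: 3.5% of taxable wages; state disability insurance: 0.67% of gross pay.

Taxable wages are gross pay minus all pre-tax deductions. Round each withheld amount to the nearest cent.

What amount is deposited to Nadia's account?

$2380.39

457(b) deferral: $3595.83 × 0.0552 = $198.49
Taxable wages = $3595.83 − $198.49 = $3397.34
State income tax: $3397.34 × 0.035 = $118.91
Federal tax withheld: $3397.34 × 0.1395 = $473.93
State disability insurance: $3595.83 × 0.0067 = $24.09
State unemployment insurance (employee share): $3595.83 × 0.005 = $17.98
Roth 401(k) contribution: $3595.83 × 0.04 = $143.83
Employee stock purchase plan: $3595.83 × 0.0449 = $161.45
AD&D insurance premium: $76.76
(Employer's $247.46 toward AD&D insurance premium is not withheld from the employee.)
Total deductions = $198.49 + $118.91 + $473.93 + $24.09 + $17.98 + $143.83 + $161.45 + $76.76 = $1215.44
Net pay = $3595.83 − $1215.44 = $2380.39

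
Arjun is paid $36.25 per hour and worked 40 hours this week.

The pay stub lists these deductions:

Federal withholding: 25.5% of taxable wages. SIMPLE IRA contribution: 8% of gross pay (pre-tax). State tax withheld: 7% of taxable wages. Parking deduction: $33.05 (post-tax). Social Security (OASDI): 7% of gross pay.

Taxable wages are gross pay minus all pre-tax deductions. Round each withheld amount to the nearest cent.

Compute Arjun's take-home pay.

$765.90

Gross pay: 40 × $36.25 = $1450.00
SIMPLE IRA contribution: $1450.00 × 0.08 = $116.00
Taxable wages = $1450.00 − $116.00 = $1334.00
Federal withholding: $1334.00 × 0.255 = $340.17
State tax withheld: $1334.00 × 0.07 = $93.38
Social Security (OASDI): $1450.00 × 0.07 = $101.50
Parking deduction: $33.05
Total deductions = $116.00 + $340.17 + $93.38 + $101.50 + $33.05 = $684.10
Net pay = $1450.00 − $684.10 = $765.90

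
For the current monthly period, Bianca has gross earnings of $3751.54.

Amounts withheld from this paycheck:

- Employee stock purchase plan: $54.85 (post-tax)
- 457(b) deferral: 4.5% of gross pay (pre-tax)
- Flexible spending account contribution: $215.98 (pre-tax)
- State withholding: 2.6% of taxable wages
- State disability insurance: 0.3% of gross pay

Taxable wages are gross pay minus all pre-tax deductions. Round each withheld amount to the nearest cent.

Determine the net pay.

457(b) deferral: $3751.54 × 0.045 = $168.82
Flexible spending account contribution: $215.98
Pre-tax total = $168.82 + $215.98 = $384.80
Taxable wages = $3751.54 − $384.80 = $3366.74
State withholding: $3366.74 × 0.026 = $87.54
State disability insurance: $3751.54 × 0.003 = $11.25
Employee stock purchase plan: $54.85
Total deductions = $168.82 + $215.98 + $87.54 + $11.25 + $54.85 = $538.44
Net pay = $3751.54 − $538.44 = $3213.10

$3213.10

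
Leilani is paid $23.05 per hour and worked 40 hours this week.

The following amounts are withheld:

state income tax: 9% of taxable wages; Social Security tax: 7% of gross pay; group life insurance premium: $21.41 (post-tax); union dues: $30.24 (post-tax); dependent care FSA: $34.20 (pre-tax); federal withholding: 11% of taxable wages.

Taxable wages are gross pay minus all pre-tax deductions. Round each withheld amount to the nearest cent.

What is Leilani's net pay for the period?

Gross pay: 40 × $23.05 = $922.00
Dependent care FSA: $34.20
Taxable wages = $922.00 − $34.20 = $887.80
State income tax: $887.80 × 0.09 = $79.90
Federal withholding: $887.80 × 0.11 = $97.66
Social Security tax: $922.00 × 0.07 = $64.54
Union dues: $30.24
Group life insurance premium: $21.41
Total deductions = $34.20 + $79.90 + $97.66 + $64.54 + $30.24 + $21.41 = $327.95
Net pay = $922.00 − $327.95 = $594.05

$594.05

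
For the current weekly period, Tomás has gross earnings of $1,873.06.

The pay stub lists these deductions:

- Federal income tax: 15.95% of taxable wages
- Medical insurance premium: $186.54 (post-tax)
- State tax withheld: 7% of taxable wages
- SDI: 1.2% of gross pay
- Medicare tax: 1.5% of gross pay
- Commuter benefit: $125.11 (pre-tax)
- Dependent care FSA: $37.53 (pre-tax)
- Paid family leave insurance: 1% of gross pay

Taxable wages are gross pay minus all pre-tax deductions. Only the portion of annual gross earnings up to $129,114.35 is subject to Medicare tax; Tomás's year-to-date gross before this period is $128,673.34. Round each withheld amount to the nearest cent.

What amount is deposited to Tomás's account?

$1,083.51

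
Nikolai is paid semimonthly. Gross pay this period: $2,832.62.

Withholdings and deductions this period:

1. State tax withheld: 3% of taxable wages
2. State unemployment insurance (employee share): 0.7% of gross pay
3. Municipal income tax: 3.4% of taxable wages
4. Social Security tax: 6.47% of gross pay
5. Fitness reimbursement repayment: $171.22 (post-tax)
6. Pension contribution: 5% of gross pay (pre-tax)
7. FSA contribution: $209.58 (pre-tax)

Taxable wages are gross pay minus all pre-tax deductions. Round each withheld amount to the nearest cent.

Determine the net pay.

FSA contribution: $209.58
Pension contribution: $2,832.62 × 0.05 = $141.63
Pre-tax total = $209.58 + $141.63 = $351.21
Taxable wages = $2,832.62 − $351.21 = $2,481.41
State tax withheld: $2,481.41 × 0.03 = $74.44
Municipal income tax: $2,481.41 × 0.034 = $84.37
State unemployment insurance (employee share): $2,832.62 × 0.007 = $19.83
Social Security tax: $2,832.62 × 0.0647 = $183.27
Fitness reimbursement repayment: $171.22
Total deductions = $209.58 + $141.63 + $74.44 + $84.37 + $19.83 + $183.27 + $171.22 = $884.34
Net pay = $2,832.62 − $884.34 = $1,948.28

$1,948.28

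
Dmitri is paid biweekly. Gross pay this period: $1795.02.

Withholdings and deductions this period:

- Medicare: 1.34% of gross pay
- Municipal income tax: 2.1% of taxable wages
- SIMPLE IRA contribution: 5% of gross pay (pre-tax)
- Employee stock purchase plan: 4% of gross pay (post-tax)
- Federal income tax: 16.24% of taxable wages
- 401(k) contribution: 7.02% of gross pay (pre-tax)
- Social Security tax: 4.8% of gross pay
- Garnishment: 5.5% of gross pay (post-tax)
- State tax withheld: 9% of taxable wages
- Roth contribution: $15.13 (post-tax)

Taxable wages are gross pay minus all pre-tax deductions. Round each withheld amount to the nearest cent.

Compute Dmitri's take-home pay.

$851.63

SIMPLE IRA contribution: $1795.02 × 0.05 = $89.75
401(k) contribution: $1795.02 × 0.0702 = $126.01
Pre-tax total = $89.75 + $126.01 = $215.76
Taxable wages = $1795.02 − $215.76 = $1579.26
State tax withheld: $1579.26 × 0.09 = $142.13
Municipal income tax: $1579.26 × 0.021 = $33.16
Federal income tax: $1579.26 × 0.1624 = $256.47
Social Security tax: $1795.02 × 0.048 = $86.16
Medicare: $1795.02 × 0.0134 = $24.05
Employee stock purchase plan: $1795.02 × 0.04 = $71.80
Garnishment: $1795.02 × 0.055 = $98.73
Roth contribution: $15.13
Total deductions = $89.75 + $126.01 + $142.13 + $33.16 + $256.47 + $86.16 + $24.05 + $71.80 + $98.73 + $15.13 = $943.39
Net pay = $1795.02 − $943.39 = $851.63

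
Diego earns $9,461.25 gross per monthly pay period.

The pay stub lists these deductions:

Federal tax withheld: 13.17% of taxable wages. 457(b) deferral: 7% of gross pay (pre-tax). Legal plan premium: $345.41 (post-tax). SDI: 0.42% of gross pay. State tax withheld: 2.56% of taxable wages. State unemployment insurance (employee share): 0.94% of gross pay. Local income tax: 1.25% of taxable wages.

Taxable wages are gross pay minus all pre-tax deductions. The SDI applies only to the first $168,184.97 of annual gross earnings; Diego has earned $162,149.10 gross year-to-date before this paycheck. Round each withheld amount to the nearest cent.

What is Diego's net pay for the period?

$6,845.20

457(b) deferral: $9,461.25 × 0.07 = $662.29
Taxable wages = $9,461.25 − $662.29 = $8,798.96
Local income tax: $8,798.96 × 0.0125 = $109.99
State tax withheld: $8,798.96 × 0.0256 = $225.25
Federal tax withheld: $8,798.96 × 0.1317 = $1,158.82
SDI: only $168,184.97 − $162,149.10 = $6,035.87 of this check is subject → $6,035.87 × 0.0042 = $25.35
State unemployment insurance (employee share): $9,461.25 × 0.0094 = $88.94
Legal plan premium: $345.41
Total deductions = $662.29 + $109.99 + $225.25 + $1,158.82 + $25.35 + $88.94 + $345.41 = $2,616.05
Net pay = $9,461.25 − $2,616.05 = $6,845.20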